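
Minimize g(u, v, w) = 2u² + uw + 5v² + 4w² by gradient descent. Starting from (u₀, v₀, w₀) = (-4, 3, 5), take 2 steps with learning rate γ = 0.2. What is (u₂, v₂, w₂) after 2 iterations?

(0.08, 3, 1.68)

∇g = (4u + w, 10v, u + 8w)
(u₁, v₁, w₁) = (-4, 3, 5) − 0.2·(-11, 30, 36) = (-1.8, -3, -2.2)
(u₂, v₂, w₂) = (-1.8, -3, -2.2) − 0.2·(-9.4, -30, -19.4) = (0.08, 3, 1.68)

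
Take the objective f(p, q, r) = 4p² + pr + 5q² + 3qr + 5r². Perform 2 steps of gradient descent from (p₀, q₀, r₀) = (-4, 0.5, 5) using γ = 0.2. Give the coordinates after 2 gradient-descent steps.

(0.06, 6.2, 6.32)

∇f = (8p + r, 10q + 3r, p + 3q + 10r)
(p₁, q₁, r₁) = (-4, 0.5, 5) − 0.2·(-27, 20, 47.5) = (1.4, -3.5, -4.5)
(p₂, q₂, r₂) = (1.4, -3.5, -4.5) − 0.2·(6.7, -48.5, -54.1) = (0.06, 6.2, 6.32)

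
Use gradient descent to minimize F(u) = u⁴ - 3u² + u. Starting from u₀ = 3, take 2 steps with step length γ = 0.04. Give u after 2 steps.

-0.79165696

F′(u) = 4u³ - 6u + 1
u₁ = 3 − 0.04·91 = -0.64
u₂ = -0.64 − 0.04·3.791424 = -0.79165696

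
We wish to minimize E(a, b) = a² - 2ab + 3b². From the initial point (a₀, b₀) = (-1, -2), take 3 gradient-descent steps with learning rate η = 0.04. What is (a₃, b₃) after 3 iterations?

∇E = (2a - 2b, -2a + 6b)
Step 1: at (-1, -2), ∇E = (2, -10) → (-1, -2) − 0.04·(2, -10) = (-1.08, -1.6)
Step 2: at (-1.08, -1.6), ∇E = (1.04, -7.44) → (-1.08, -1.6) − 0.04·(1.04, -7.44) = (-1.1216, -1.3024)
Step 3: at (-1.1216, -1.3024), ∇E = (0.3616, -5.5712) → (-1.1216, -1.3024) − 0.04·(0.3616, -5.5712) = (-1.136064, -1.079552)

(-1.136064, -1.079552)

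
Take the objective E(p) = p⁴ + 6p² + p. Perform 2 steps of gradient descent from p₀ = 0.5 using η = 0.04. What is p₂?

E′(p) = 4p³ + 12p + 1
Step 1: E′(0.5) = 7.5; p₁ = 0.5 − 0.04·7.5 = 0.2
Step 2: E′(0.2) = 3.432; p₂ = 0.2 − 0.04·3.432 = 0.06272

0.06272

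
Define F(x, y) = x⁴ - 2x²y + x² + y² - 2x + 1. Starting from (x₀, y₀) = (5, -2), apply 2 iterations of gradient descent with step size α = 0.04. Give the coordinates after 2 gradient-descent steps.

∇F = (4x³ - 4xy + 2x - 2, -2x² + 2y)
Step 1: at (5, -2), ∇F = (548, -54) → (5, -2) − 0.04·(548, -54) = (-16.92, 0.16)
Step 2: at (-16.92, 0.16), ∇F = (-19400.874752, -572.2528) → (-16.92, 0.16) − 0.04·(-19400.874752, -572.2528) = (759.11499008, 23.050112)

(759.11499008, 23.050112)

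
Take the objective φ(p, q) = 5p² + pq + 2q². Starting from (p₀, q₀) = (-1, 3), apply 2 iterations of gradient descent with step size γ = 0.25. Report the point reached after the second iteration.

∇φ = (10p + q, p + 4q)
(p₁, q₁) = (-1, 3) − 0.25·(-7, 11) = (0.75, 0.25)
(p₂, q₂) = (0.75, 0.25) − 0.25·(7.75, 1.75) = (-1.1875, -0.1875)

(-1.1875, -0.1875)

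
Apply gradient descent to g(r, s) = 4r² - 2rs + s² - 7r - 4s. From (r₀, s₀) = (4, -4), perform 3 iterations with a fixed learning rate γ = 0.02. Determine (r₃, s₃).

(2.363648, -2.92064)

∇g = (8r - 2s - 7, -2r + 2s - 4)
Step 1: at (4, -4), ∇g = (33, -20) → (4, -4) − 0.02·(33, -20) = (3.34, -3.6)
Step 2: at (3.34, -3.6), ∇g = (26.92, -17.88) → (3.34, -3.6) − 0.02·(26.92, -17.88) = (2.8016, -3.2424)
Step 3: at (2.8016, -3.2424), ∇g = (21.8976, -16.088) → (2.8016, -3.2424) − 0.02·(21.8976, -16.088) = (2.363648, -2.92064)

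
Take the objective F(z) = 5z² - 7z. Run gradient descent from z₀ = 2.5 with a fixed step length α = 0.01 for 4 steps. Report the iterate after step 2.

2.158

F′(z) = 10z - 7
z₁ = 2.5 − 0.01·18 = 2.32
z₂ = 2.32 − 0.01·16.2 = 2.158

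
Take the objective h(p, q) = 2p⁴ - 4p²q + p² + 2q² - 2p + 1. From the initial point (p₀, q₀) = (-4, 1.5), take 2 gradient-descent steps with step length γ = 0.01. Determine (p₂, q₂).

(0.83591808, 2.018704)

∇h = (8p³ - 8pq + 2p - 2, -4p² + 4q)
Step 1: at (-4, 1.5), ∇h = (-474, -58) → (-4, 1.5) − 0.01·(-474, -58) = (0.74, 2.08)
Step 2: at (0.74, 2.08), ∇h = (-9.591808, 6.1296) → (0.74, 2.08) − 0.01·(-9.591808, 6.1296) = (0.83591808, 2.018704)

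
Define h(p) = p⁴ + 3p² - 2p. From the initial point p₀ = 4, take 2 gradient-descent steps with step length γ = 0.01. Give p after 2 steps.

h′(p) = 4p³ + 6p - 2
p₁ = 4 − 0.01·278 = 1.22
p₂ = 1.22 − 0.01·12.583392 = 1.09416608

1.09416608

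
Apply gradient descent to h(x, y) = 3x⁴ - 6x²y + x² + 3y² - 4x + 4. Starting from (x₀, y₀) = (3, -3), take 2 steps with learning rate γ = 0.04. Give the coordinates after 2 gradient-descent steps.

(1409.13746688, 49.399104)

∇h = (12x³ - 12xy + 2x - 4, -6x² + 6y)
Step 1: at (3, -3), ∇h = (434, -72) → (3, -3) − 0.04·(434, -72) = (-14.36, -0.12)
Step 2: at (-14.36, -0.12), ∇h = (-35587.436672, -1237.9776) → (-14.36, -0.12) − 0.04·(-35587.436672, -1237.9776) = (1409.13746688, 49.399104)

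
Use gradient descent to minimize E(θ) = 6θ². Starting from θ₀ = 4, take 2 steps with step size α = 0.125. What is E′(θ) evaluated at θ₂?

E′(θ) = 12θ
θ₁ = 4 − 0.125·48 = -2
θ₂ = -2 − 0.125·(-24) = 1
E′(θ) at (1) = 12

12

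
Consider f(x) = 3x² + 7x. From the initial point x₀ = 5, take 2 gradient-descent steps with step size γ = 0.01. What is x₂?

4.2822

f′(x) = 6x + 7
x₁ = 5 − 0.01·37 = 4.63
x₂ = 4.63 − 0.01·34.78 = 4.2822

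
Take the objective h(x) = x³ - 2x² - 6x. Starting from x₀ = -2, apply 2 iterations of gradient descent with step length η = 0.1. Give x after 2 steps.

h′(x) = 3x² - 4x - 6
Step 1: h′(-2) = 14; x₁ = -2 − 0.1·14 = -3.4
Step 2: h′(-3.4) = 42.28; x₂ = -3.4 − 0.1·42.28 = -7.628

-7.628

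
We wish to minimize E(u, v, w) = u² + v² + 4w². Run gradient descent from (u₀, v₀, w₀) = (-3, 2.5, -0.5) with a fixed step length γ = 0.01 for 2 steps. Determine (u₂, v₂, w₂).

∇E = (2u, 2v, 8w)
(u₁, v₁, w₁) = (-3, 2.5, -0.5) − 0.01·(-6, 5, -4) = (-2.94, 2.45, -0.46)
(u₂, v₂, w₂) = (-2.94, 2.45, -0.46) − 0.01·(-5.88, 4.9, -3.68) = (-2.8812, 2.401, -0.4232)

(-2.8812, 2.401, -0.4232)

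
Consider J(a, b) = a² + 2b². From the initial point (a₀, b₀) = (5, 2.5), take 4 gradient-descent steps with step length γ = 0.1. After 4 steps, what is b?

∇J = (2a, 4b)
(a₁, b₁) = (5, 2.5) − 0.1·(10, 10) = (4, 1.5)
(a₂, b₂) = (4, 1.5) − 0.1·(8, 6) = (3.2, 0.9)
(a₃, b₃) = (3.2, 0.9) − 0.1·(6.4, 3.6) = (2.56, 0.54)
(a₄, b₄) = (2.56, 0.54) − 0.1·(5.12, 2.16) = (2.048, 0.324)
b = 0.324

0.324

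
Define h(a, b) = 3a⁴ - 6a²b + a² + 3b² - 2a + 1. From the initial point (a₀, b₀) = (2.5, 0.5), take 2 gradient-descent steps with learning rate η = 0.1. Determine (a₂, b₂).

∇h = (12a³ - 12ab + 2a - 2, -6a² + 6b)
(a₁, b₁) = (2.5, 0.5) − 0.1·(175.5, -34.5) = (-15.05, 3.95)
(a₂, b₂) = (-15.05, 3.95) − 0.1·(-40225.0815, -1335.315) = (4007.45815, 137.4815)

(4007.45815, 137.4815)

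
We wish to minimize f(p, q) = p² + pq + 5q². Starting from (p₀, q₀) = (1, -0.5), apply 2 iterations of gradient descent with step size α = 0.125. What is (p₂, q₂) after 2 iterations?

∇f = (2p + q, p + 10q)
(p₁, q₁) = (1, -0.5) − 0.125·(1.5, -4) = (0.8125, 0)
(p₂, q₂) = (0.8125, 0) − 0.125·(1.625, 0.8125) = (0.609375, -0.1015625)

(0.609375, -0.1015625)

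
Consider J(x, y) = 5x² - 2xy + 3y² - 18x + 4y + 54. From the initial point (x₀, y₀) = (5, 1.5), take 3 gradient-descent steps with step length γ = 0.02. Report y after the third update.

1.278464

∇J = (10x - 2y - 18, -2x + 6y + 4)
(x₁, y₁) = (5, 1.5) − 0.02·(29, 3) = (4.42, 1.44)
(x₂, y₂) = (4.42, 1.44) − 0.02·(23.32, 3.8) = (3.9536, 1.364)
(x₃, y₃) = (3.9536, 1.364) − 0.02·(18.808, 4.2768) = (3.57744, 1.278464)
y = 1.278464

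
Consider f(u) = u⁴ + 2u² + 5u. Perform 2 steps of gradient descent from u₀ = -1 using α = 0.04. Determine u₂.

-0.83016448

f′(u) = 4u³ + 4u + 5
Step 1: f′(-1) = -3; u₁ = -1 − 0.04·(-3) = -0.88
Step 2: f′(-0.88) = -1.245888; u₂ = -0.88 − 0.04·(-1.245888) = -0.83016448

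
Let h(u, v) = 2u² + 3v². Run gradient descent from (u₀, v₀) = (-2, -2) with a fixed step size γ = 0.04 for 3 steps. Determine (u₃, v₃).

(-1.185408, -0.877952)

∇h = (4u, 6v)
(u₁, v₁) = (-2, -2) − 0.04·(-8, -12) = (-1.68, -1.52)
(u₂, v₂) = (-1.68, -1.52) − 0.04·(-6.72, -9.12) = (-1.4112, -1.1552)
(u₃, v₃) = (-1.4112, -1.1552) − 0.04·(-5.6448, -6.9312) = (-1.185408, -0.877952)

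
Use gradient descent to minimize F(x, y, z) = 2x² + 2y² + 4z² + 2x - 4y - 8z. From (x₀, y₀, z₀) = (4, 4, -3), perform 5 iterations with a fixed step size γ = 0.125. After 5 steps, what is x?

-0.359375

∇F = (4x + 2, 4y - 4, 8z - 8)
(x₁, y₁, z₁) = (4, 4, -3) − 0.125·(18, 12, -32) = (1.75, 2.5, 1)
(x₂, y₂, z₂) = (1.75, 2.5, 1) − 0.125·(9, 6, 0) = (0.625, 1.75, 1)
(x₃, y₃, z₃) = (0.625, 1.75, 1) − 0.125·(4.5, 3, 0) = (0.0625, 1.375, 1)
(x₄, y₄, z₄) = (0.0625, 1.375, 1) − 0.125·(2.25, 1.5, 0) = (-0.21875, 1.1875, 1)
(x₅, y₅, z₅) = (-0.21875, 1.1875, 1) − 0.125·(1.125, 0.75, 0) = (-0.359375, 1.09375, 1)
x = -0.359375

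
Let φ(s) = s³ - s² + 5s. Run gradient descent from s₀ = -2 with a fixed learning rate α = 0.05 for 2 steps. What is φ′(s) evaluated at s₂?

90.012000421875

φ′(s) = 3s² - 2s + 5
s₁ = -2 − 0.05·21 = -3.05
s₂ = -3.05 − 0.05·39.0075 = -5.000375
φ′(s) at (-5.000375) = 90.012000421875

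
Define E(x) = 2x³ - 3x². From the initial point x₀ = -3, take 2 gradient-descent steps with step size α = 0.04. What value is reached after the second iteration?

E′(x) = 6x² - 6x
Step 1: E′(-3) = 72; x₁ = -3 − 0.04·72 = -5.88
Step 2: E′(-5.88) = 242.7264; x₂ = -5.88 − 0.04·242.7264 = -15.589056

-15.589056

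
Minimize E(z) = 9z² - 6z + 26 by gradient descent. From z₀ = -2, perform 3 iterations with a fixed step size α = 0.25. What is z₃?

100.375

E′(z) = 18z - 6
Step 1: E′(-2) = -42; z₁ = -2 − 0.25·(-42) = 8.5
Step 2: E′(8.5) = 147; z₂ = 8.5 − 0.25·147 = -28.25
Step 3: E′(-28.25) = -514.5; z₃ = -28.25 − 0.25·(-514.5) = 100.375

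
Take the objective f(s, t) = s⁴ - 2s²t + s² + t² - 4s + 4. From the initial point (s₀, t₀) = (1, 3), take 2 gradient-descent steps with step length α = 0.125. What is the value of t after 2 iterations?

∇f = (4s³ - 4st + 2s - 4, -2s² + 2t)
Step 1: at (1, 3), ∇f = (-10, 4) → (1, 3) − 0.125·(-10, 4) = (2.25, 2.5)
Step 2: at (2.25, 2.5), ∇f = (23.5625, -5.125) → (2.25, 2.5) − 0.125·(23.5625, -5.125) = (-0.6953125, 3.140625)
t = 3.140625

3.140625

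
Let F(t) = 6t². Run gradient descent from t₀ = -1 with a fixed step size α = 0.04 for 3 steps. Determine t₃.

-0.140608

F′(t) = 12t
Step 1: F′(-1) = -12; t₁ = -1 − 0.04·(-12) = -0.52
Step 2: F′(-0.52) = -6.24; t₂ = -0.52 − 0.04·(-6.24) = -0.2704
Step 3: F′(-0.2704) = -3.2448; t₃ = -0.2704 − 0.04·(-3.2448) = -0.140608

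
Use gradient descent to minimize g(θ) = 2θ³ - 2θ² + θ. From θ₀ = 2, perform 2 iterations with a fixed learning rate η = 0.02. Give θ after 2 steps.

g′(θ) = 6θ² - 4θ + 1
Step 1: g′(2) = 17; θ₁ = 2 − 0.02·17 = 1.66
Step 2: g′(1.66) = 10.8936; θ₂ = 1.66 − 0.02·10.8936 = 1.442128

1.442128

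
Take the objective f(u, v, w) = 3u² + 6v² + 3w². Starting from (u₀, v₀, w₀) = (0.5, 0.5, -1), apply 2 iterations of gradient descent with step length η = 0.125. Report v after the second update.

∇f = (6u, 12v, 6w)
(u₁, v₁, w₁) = (0.5, 0.5, -1) − 0.125·(3, 6, -6) = (0.125, -0.25, -0.25)
(u₂, v₂, w₂) = (0.125, -0.25, -0.25) − 0.125·(0.75, -3, -1.5) = (0.03125, 0.125, -0.0625)
v = 0.125

0.125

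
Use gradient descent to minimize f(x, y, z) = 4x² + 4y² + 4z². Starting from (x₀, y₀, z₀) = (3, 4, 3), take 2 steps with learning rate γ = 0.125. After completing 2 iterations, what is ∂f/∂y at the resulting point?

∇f = (8x, 8y, 8z)
(x₁, y₁, z₁) = (3, 4, 3) − 0.125·(24, 32, 24) = (0, 0, 0)
(x₂, y₂, z₂) = (0, 0, 0) − 0.125·(0, 0, 0) = (0, 0, 0)
∂f/∂y at (0, 0, 0) = 0

0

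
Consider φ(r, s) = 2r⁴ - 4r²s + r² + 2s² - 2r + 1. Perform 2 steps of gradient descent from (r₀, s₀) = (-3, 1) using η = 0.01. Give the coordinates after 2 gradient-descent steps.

∇φ = (8r³ - 8rs + 2r - 2, -4r² + 4s)
Step 1: at (-3, 1), ∇φ = (-200, -32) → (-3, 1) − 0.01·(-200, -32) = (-1, 1.32)
Step 2: at (-1, 1.32), ∇φ = (-1.44, 1.28) → (-1, 1.32) − 0.01·(-1.44, 1.28) = (-0.9856, 1.3072)

(-0.9856, 1.3072)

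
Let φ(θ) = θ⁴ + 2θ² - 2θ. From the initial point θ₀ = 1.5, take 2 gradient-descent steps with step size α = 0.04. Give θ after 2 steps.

0.67008

φ′(θ) = 4θ³ + 4θ - 2
Step 1: φ′(1.5) = 17.5; θ₁ = 1.5 − 0.04·17.5 = 0.8
Step 2: φ′(0.8) = 3.248; θ₂ = 0.8 − 0.04·3.248 = 0.67008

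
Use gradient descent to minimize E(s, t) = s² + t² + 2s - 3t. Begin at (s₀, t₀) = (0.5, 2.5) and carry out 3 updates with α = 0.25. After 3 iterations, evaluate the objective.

∇E = (2s + 2, 2t - 3)
Step 1: at (0.5, 2.5), ∇E = (3, 2) → (0.5, 2.5) − 0.25·(3, 2) = (-0.25, 2)
Step 2: at (-0.25, 2), ∇E = (1.5, 1) → (-0.25, 2) − 0.25·(1.5, 1) = (-0.625, 1.75)
Step 3: at (-0.625, 1.75), ∇E = (0.75, 0.5) → (-0.625, 1.75) − 0.25·(0.75, 0.5) = (-0.8125, 1.625)
E(-0.8125, 1.625) = -3.19921875

-3.19921875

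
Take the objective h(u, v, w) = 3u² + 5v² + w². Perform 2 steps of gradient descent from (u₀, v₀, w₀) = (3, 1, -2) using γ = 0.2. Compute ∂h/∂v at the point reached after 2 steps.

10

∇h = (6u, 10v, 2w)
Step 1: at (3, 1, -2), ∇h = (18, 10, -4) → (3, 1, -2) − 0.2·(18, 10, -4) = (-0.6, -1, -1.2)
Step 2: at (-0.6, -1, -1.2), ∇h = (-3.6, -10, -2.4) → (-0.6, -1, -1.2) − 0.2·(-3.6, -10, -2.4) = (0.12, 1, -0.72)
∂h/∂v at (0.12, 1, -0.72) = 10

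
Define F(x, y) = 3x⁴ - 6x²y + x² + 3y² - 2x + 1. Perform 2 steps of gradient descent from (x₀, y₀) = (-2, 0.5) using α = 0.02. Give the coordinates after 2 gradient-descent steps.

(-0.19424, 0.8144)

∇F = (12x³ - 12xy + 2x - 2, -6x² + 6y)
(x₁, y₁) = (-2, 0.5) − 0.02·(-90, -21) = (-0.2, 0.92)
(x₂, y₂) = (-0.2, 0.92) − 0.02·(-0.288, 5.28) = (-0.19424, 0.8144)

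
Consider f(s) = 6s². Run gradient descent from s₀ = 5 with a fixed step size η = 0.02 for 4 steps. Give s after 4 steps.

f′(s) = 12s
s₁ = 5 − 0.02·60 = 3.8
s₂ = 3.8 − 0.02·45.6 = 2.888
s₃ = 2.888 − 0.02·34.656 = 2.19488
s₄ = 2.19488 − 0.02·26.33856 = 1.6681088

1.6681088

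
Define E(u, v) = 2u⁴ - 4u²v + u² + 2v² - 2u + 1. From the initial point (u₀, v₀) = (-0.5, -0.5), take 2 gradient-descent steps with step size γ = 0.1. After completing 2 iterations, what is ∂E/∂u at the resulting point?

-1.083486560256

∇E = (8u³ - 8uv + 2u - 2, -4u² + 4v)
Step 1: at (-0.5, -0.5), ∇E = (-6, -3) → (-0.5, -0.5) − 0.1·(-6, -3) = (0.1, -0.2)
Step 2: at (0.1, -0.2), ∇E = (-1.632, -0.84) → (0.1, -0.2) − 0.1·(-1.632, -0.84) = (0.2632, -0.116)
∂E/∂u at (0.2632, -0.116) = -1.083486560256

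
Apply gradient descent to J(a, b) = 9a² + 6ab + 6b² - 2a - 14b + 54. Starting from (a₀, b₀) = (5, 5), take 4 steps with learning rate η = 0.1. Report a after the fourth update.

10

∇J = (18a + 6b - 2, 6a + 12b - 14)
Step 1: at (5, 5), ∇J = (118, 76) → (5, 5) − 0.1·(118, 76) = (-6.8, -2.6)
Step 2: at (-6.8, -2.6), ∇J = (-140, -86) → (-6.8, -2.6) − 0.1·(-140, -86) = (7.2, 6)
Step 3: at (7.2, 6), ∇J = (163.6, 101.2) → (7.2, 6) − 0.1·(163.6, 101.2) = (-9.16, -4.12)
Step 4: at (-9.16, -4.12), ∇J = (-191.6, -118.4) → (-9.16, -4.12) − 0.1·(-191.6, -118.4) = (10, 7.72)
a = 10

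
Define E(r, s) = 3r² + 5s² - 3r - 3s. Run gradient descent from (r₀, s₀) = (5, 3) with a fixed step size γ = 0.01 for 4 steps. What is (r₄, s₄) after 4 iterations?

∇E = (6r - 3, 10s - 3)
(r₁, s₁) = (5, 3) − 0.01·(27, 27) = (4.73, 2.73)
(r₂, s₂) = (4.73, 2.73) − 0.01·(25.38, 24.3) = (4.4762, 2.487)
(r₃, s₃) = (4.4762, 2.487) − 0.01·(23.8572, 21.87) = (4.237628, 2.2683)
(r₄, s₄) = (4.237628, 2.2683) − 0.01·(22.425768, 19.683) = (4.01337032, 2.07147)

(4.01337032, 2.07147)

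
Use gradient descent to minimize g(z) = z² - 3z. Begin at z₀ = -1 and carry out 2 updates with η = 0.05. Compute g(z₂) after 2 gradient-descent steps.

g′(z) = 2z - 3
Step 1: g′(-1) = -5; z₁ = -1 − 0.05·(-5) = -0.75
Step 2: g′(-0.75) = -4.5; z₂ = -0.75 − 0.05·(-4.5) = -0.525
g(-0.525) = 1.850625

1.850625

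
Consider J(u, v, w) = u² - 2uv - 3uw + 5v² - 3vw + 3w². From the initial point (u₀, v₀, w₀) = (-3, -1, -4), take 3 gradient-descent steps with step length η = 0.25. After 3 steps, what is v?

-8.375

∇J = (2u - 2v - 3w, -2u + 10v - 3w, -3u - 3v + 6w)
(u₁, v₁, w₁) = (-3, -1, -4) − 0.25·(8, 8, -12) = (-5, -3, -1)
(u₂, v₂, w₂) = (-5, -3, -1) − 0.25·(-1, -17, 18) = (-4.75, 1.25, -5.5)
(u₃, v₃, w₃) = (-4.75, 1.25, -5.5) − 0.25·(4.5, 38.5, -22.5) = (-5.875, -8.375, 0.125)
v = -8.375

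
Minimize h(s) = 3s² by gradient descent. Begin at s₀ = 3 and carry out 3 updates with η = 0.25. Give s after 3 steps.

-0.375

h′(s) = 6s
s₁ = 3 − 0.25·18 = -1.5
s₂ = -1.5 − 0.25·(-9) = 0.75
s₃ = 0.75 − 0.25·4.5 = -0.375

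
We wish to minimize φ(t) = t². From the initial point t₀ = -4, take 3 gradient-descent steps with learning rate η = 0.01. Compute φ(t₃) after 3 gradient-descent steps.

φ′(t) = 2t
Step 1: φ′(-4) = -8; t₁ = -4 − 0.01·(-8) = -3.92
Step 2: φ′(-3.92) = -7.84; t₂ = -3.92 − 0.01·(-7.84) = -3.8416
Step 3: φ′(-3.8416) = -7.6832; t₃ = -3.8416 − 0.01·(-7.6832) = -3.764768
φ(-3.764768) = 14.173478093824

14.173478093824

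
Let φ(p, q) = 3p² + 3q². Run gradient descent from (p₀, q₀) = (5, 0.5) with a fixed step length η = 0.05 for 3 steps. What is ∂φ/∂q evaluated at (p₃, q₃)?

1.029

∇φ = (6p, 6q)
(p₁, q₁) = (5, 0.5) − 0.05·(30, 3) = (3.5, 0.35)
(p₂, q₂) = (3.5, 0.35) − 0.05·(21, 2.1) = (2.45, 0.245)
(p₃, q₃) = (2.45, 0.245) − 0.05·(14.7, 1.47) = (1.715, 0.1715)
∂φ/∂q at (1.715, 0.1715) = 1.029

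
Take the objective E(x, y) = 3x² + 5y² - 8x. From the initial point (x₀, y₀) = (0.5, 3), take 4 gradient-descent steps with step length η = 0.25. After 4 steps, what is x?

1.28125

∇E = (6x - 8, 10y)
Step 1: at (0.5, 3), ∇E = (-5, 30) → (0.5, 3) − 0.25·(-5, 30) = (1.75, -4.5)
Step 2: at (1.75, -4.5), ∇E = (2.5, -45) → (1.75, -4.5) − 0.25·(2.5, -45) = (1.125, 6.75)
Step 3: at (1.125, 6.75), ∇E = (-1.25, 67.5) → (1.125, 6.75) − 0.25·(-1.25, 67.5) = (1.4375, -10.125)
Step 4: at (1.4375, -10.125), ∇E = (0.625, -101.25) → (1.4375, -10.125) − 0.25·(0.625, -101.25) = (1.28125, 15.1875)
x = 1.28125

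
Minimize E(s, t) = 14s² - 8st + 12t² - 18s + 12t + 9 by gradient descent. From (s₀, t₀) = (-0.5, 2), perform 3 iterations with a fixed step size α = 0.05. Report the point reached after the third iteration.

(1.196, -0.816)

∇E = (28s - 8t - 18, -8s + 24t + 12)
Step 1: at (-0.5, 2), ∇E = (-48, 64) → (-0.5, 2) − 0.05·(-48, 64) = (1.9, -1.2)
Step 2: at (1.9, -1.2), ∇E = (44.8, -32) → (1.9, -1.2) − 0.05·(44.8, -32) = (-0.34, 0.4)
Step 3: at (-0.34, 0.4), ∇E = (-30.72, 24.32) → (-0.34, 0.4) − 0.05·(-30.72, 24.32) = (1.196, -0.816)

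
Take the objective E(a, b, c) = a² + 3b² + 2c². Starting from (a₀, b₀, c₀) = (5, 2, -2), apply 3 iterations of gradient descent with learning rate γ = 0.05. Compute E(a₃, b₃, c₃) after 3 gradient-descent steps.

∇E = (2a, 6b, 4c)
(a₁, b₁, c₁) = (5, 2, -2) − 0.05·(10, 12, -8) = (4.5, 1.4, -1.6)
(a₂, b₂, c₂) = (4.5, 1.4, -1.6) − 0.05·(9, 8.4, -6.4) = (4.05, 0.98, -1.28)
(a₃, b₃, c₃) = (4.05, 0.98, -1.28) − 0.05·(8.1, 5.88, -5.12) = (3.645, 0.686, -1.024)
E(3.645, 0.686, -1.024) = 16.794965

16.794965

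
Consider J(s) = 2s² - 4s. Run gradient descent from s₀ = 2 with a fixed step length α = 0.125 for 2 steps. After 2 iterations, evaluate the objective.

-1.875

J′(s) = 4s - 4
Step 1: J′(2) = 4; s₁ = 2 − 0.125·4 = 1.5
Step 2: J′(1.5) = 2; s₂ = 1.5 − 0.125·2 = 1.25
J(1.25) = -1.875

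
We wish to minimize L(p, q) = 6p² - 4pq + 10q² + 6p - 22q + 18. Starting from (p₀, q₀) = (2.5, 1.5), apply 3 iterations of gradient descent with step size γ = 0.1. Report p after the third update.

-0.516

∇L = (12p - 4q + 6, -4p + 20q - 22)
(p₁, q₁) = (2.5, 1.5) − 0.1·(30, -2) = (-0.5, 1.7)
(p₂, q₂) = (-0.5, 1.7) − 0.1·(-6.8, 14) = (0.18, 0.3)
(p₃, q₃) = (0.18, 0.3) − 0.1·(6.96, -16.72) = (-0.516, 1.972)
p = -0.516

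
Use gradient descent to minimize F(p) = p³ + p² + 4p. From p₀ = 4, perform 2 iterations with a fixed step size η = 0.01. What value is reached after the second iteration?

F′(p) = 3p² + 2p + 4
Step 1: F′(4) = 60; p₁ = 4 − 0.01·60 = 3.4
Step 2: F′(3.4) = 45.48; p₂ = 3.4 − 0.01·45.48 = 2.9452

2.9452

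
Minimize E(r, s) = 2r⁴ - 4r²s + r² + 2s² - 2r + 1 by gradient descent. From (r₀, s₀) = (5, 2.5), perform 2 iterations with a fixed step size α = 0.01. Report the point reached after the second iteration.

(0.34522496, 3.929856)

∇E = (8r³ - 8rs + 2r - 2, -4r² + 4s)
Step 1: at (5, 2.5), ∇E = (908, -90) → (5, 2.5) − 0.01·(908, -90) = (-4.08, 3.4)
Step 2: at (-4.08, 3.4), ∇E = (-442.522496, -52.9856) → (-4.08, 3.4) − 0.01·(-442.522496, -52.9856) = (0.34522496, 3.929856)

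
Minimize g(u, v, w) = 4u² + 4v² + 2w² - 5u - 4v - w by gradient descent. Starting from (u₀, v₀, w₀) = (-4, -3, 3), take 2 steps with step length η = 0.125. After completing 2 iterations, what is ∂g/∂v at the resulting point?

0

∇g = (8u - 5, 8v - 4, 4w - 1)
Step 1: at (-4, -3, 3), ∇g = (-37, -28, 11) → (-4, -3, 3) − 0.125·(-37, -28, 11) = (0.625, 0.5, 1.625)
Step 2: at (0.625, 0.5, 1.625), ∇g = (0, 0, 5.5) → (0.625, 0.5, 1.625) − 0.125·(0, 0, 5.5) = (0.625, 0.5, 0.9375)
∂g/∂v at (0.625, 0.5, 0.9375) = 0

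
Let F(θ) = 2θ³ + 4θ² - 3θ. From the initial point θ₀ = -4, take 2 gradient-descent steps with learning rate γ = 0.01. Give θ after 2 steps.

-5.486326

F′(θ) = 6θ² + 8θ - 3
θ₁ = -4 − 0.01·61 = -4.61
θ₂ = -4.61 − 0.01·87.6326 = -5.486326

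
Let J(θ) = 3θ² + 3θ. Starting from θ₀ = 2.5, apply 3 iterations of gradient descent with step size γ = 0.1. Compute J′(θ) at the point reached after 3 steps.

J′(θ) = 6θ + 3
θ₁ = 2.5 − 0.1·18 = 0.7
θ₂ = 0.7 − 0.1·7.2 = -0.02
θ₃ = -0.02 − 0.1·2.88 = -0.308
J′(θ) at (-0.308) = 1.152

1.152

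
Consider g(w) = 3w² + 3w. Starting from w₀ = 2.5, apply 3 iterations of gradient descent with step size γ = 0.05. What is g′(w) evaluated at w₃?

g′(w) = 6w + 3
Step 1: g′(2.5) = 18; w₁ = 2.5 − 0.05·18 = 1.6
Step 2: g′(1.6) = 12.6; w₂ = 1.6 − 0.05·12.6 = 0.97
Step 3: g′(0.97) = 8.82; w₃ = 0.97 − 0.05·8.82 = 0.529
g′(w) at (0.529) = 6.174

6.174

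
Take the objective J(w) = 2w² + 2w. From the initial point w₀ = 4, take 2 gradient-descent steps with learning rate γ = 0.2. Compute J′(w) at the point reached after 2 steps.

0.72

J′(w) = 4w + 2
w₁ = 4 − 0.2·18 = 0.4
w₂ = 0.4 − 0.2·3.6 = -0.32
J′(w) at (-0.32) = 0.72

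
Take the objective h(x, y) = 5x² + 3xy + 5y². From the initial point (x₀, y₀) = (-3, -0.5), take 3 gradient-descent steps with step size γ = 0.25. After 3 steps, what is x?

∇h = (10x + 3y, 3x + 10y)
Step 1: at (-3, -0.5), ∇h = (-31.5, -14) → (-3, -0.5) − 0.25·(-31.5, -14) = (4.875, 3)
Step 2: at (4.875, 3), ∇h = (57.75, 44.625) → (4.875, 3) − 0.25·(57.75, 44.625) = (-9.5625, -8.15625)
Step 3: at (-9.5625, -8.15625), ∇h = (-120.09375, -110.25) → (-9.5625, -8.15625) − 0.25·(-120.09375, -110.25) = (20.4609375, 19.40625)
x = 20.4609375

20.4609375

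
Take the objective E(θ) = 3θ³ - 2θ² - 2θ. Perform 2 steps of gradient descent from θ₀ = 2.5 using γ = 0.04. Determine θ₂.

E′(θ) = 9θ² - 4θ - 2
Step 1: E′(2.5) = 44.25; θ₁ = 2.5 − 0.04·44.25 = 0.73
Step 2: E′(0.73) = -0.1239; θ₂ = 0.73 − 0.04·(-0.1239) = 0.734956

0.734956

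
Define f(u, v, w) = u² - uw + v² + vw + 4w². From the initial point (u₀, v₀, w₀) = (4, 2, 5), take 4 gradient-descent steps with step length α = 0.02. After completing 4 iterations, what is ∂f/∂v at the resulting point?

∇f = (2u - w, 2v + w, -u + v + 8w)
Step 1: at (4, 2, 5), ∇f = (3, 9, 38) → (4, 2, 5) − 0.02·(3, 9, 38) = (3.94, 1.82, 4.24)
Step 2: at (3.94, 1.82, 4.24), ∇f = (3.64, 7.88, 31.8) → (3.94, 1.82, 4.24) − 0.02·(3.64, 7.88, 31.8) = (3.8672, 1.6624, 3.604)
Step 3: at (3.8672, 1.6624, 3.604), ∇f = (4.1304, 6.9288, 26.6272) → (3.8672, 1.6624, 3.604) − 0.02·(4.1304, 6.9288, 26.6272) = (3.784592, 1.523824, 3.071456)
Step 4: at (3.784592, 1.523824, 3.071456), ∇f = (4.497728, 6.119104, 22.31088) → (3.784592, 1.523824, 3.071456) − 0.02·(4.497728, 6.119104, 22.31088) = (3.69463744, 1.40144192, 2.6252384)
∂f/∂v at (3.69463744, 1.40144192, 2.6252384) = 5.42812224

5.42812224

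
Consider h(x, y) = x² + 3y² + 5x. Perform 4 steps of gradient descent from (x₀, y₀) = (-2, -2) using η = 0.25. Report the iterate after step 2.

(-2.375, -0.5)

∇h = (2x + 5, 6y)
Step 1: at (-2, -2), ∇h = (1, -12) → (-2, -2) − 0.25·(1, -12) = (-2.25, 1)
Step 2: at (-2.25, 1), ∇h = (0.5, 6) → (-2.25, 1) − 0.25·(0.5, 6) = (-2.375, -0.5)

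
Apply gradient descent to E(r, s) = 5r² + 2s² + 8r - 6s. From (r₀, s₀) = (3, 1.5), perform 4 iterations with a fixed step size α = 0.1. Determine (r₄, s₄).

∇E = (10r + 8, 4s - 6)
(r₁, s₁) = (3, 1.5) − 0.1·(38, 0) = (-0.8, 1.5)
(r₂, s₂) = (-0.8, 1.5) − 0.1·(0, 0) = (-0.8, 1.5)
(r₃, s₃) = (-0.8, 1.5) − 0.1·(0, 0) = (-0.8, 1.5)
(r₄, s₄) = (-0.8, 1.5) − 0.1·(0, 0) = (-0.8, 1.5)

(-0.8, 1.5)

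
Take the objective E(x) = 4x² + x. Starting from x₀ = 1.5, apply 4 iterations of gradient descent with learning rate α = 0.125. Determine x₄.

E′(x) = 8x + 1
Step 1: E′(1.5) = 13; x₁ = 1.5 − 0.125·13 = -0.125
Step 2: E′(-0.125) = 0; x₂ = -0.125 − 0.125·0 = -0.125
Step 3: E′(-0.125) = 0; x₃ = -0.125 − 0.125·0 = -0.125
Step 4: E′(-0.125) = 0; x₄ = -0.125 − 0.125·0 = -0.125

-0.125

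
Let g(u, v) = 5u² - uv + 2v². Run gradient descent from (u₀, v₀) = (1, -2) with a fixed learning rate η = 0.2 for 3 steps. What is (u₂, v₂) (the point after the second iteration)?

(1.36, -0.32)

∇g = (10u - v, -u + 4v)
Step 1: at (1, -2), ∇g = (12, -9) → (1, -2) − 0.2·(12, -9) = (-1.4, -0.2)
Step 2: at (-1.4, -0.2), ∇g = (-13.8, 0.6) → (-1.4, -0.2) − 0.2·(-13.8, 0.6) = (1.36, -0.32)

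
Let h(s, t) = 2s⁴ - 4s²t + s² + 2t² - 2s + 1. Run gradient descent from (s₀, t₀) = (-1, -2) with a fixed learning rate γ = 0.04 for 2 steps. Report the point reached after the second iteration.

(0.13147904, -1.274496)

∇h = (8s³ - 8st + 2s - 2, -4s² + 4t)
(s₁, t₁) = (-1, -2) − 0.04·(-28, -12) = (0.12, -1.52)
(s₂, t₂) = (0.12, -1.52) − 0.04·(-0.286976, -6.1376) = (0.13147904, -1.274496)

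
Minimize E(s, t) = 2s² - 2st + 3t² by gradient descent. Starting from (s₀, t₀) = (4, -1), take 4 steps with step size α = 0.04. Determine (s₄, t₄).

∇E = (4s - 2t, -2s + 6t)
Step 1: at (4, -1), ∇E = (18, -14) → (4, -1) − 0.04·(18, -14) = (3.28, -0.44)
Step 2: at (3.28, -0.44), ∇E = (14, -9.2) → (3.28, -0.44) − 0.04·(14, -9.2) = (2.72, -0.072)
Step 3: at (2.72, -0.072), ∇E = (11.024, -5.872) → (2.72, -0.072) − 0.04·(11.024, -5.872) = (2.27904, 0.16288)
Step 4: at (2.27904, 0.16288), ∇E = (8.7904, -3.5808) → (2.27904, 0.16288) − 0.04·(8.7904, -3.5808) = (1.927424, 0.306112)

(1.927424, 0.306112)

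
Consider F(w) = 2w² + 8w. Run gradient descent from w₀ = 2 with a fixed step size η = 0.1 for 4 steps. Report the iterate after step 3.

-1.136

F′(w) = 4w + 8
w₁ = 2 − 0.1·16 = 0.4
w₂ = 0.4 − 0.1·9.6 = -0.56
w₃ = -0.56 − 0.1·5.76 = -1.136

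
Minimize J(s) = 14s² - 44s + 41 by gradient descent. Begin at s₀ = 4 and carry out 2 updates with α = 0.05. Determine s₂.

1.96

J′(s) = 28s - 44
Step 1: J′(4) = 68; s₁ = 4 − 0.05·68 = 0.6
Step 2: J′(0.6) = -27.2; s₂ = 0.6 − 0.05·(-27.2) = 1.96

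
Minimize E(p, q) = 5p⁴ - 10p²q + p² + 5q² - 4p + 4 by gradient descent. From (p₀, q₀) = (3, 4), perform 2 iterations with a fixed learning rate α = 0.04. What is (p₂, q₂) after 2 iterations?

(547.1130496, 36.57856)

∇E = (20p³ - 20pq + 2p - 4, -10p² + 10q)
(p₁, q₁) = (3, 4) − 0.04·(302, -50) = (-9.08, 6)
(p₂, q₂) = (-9.08, 6) − 0.04·(-13904.82624, -764.464) = (547.1130496, 36.57856)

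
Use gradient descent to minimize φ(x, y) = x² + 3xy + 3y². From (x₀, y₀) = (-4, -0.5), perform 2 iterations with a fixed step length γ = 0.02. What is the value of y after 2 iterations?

∇φ = (2x + 3y, 3x + 6y)
(x₁, y₁) = (-4, -0.5) − 0.02·(-9.5, -15) = (-3.81, -0.2)
(x₂, y₂) = (-3.81, -0.2) − 0.02·(-8.22, -12.63) = (-3.6456, 0.0526)
y = 0.0526

0.0526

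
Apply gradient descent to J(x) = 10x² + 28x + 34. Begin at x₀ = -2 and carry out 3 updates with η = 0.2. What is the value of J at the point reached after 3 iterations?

2638.8

J′(x) = 20x + 28
x₁ = -2 − 0.2·(-12) = 0.4
x₂ = 0.4 − 0.2·36 = -6.8
x₃ = -6.8 − 0.2·(-108) = 14.8
J(14.8) = 2638.8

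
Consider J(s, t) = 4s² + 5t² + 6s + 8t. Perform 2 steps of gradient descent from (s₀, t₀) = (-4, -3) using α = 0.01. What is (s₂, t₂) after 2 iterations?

(-3.5008, -2.582)

∇J = (8s + 6, 10t + 8)
(s₁, t₁) = (-4, -3) − 0.01·(-26, -22) = (-3.74, -2.78)
(s₂, t₂) = (-3.74, -2.78) − 0.01·(-23.92, -19.8) = (-3.5008, -2.582)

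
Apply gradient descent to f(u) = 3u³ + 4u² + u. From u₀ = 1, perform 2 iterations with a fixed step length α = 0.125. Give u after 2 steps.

f′(u) = 9u² + 8u + 1
Step 1: f′(1) = 18; u₁ = 1 − 0.125·18 = -1.25
Step 2: f′(-1.25) = 5.0625; u₂ = -1.25 − 0.125·5.0625 = -1.8828125

-1.8828125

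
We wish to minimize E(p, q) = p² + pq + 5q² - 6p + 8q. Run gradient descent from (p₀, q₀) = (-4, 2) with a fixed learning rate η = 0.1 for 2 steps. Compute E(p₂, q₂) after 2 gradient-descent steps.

∇E = (2p + q - 6, p + 10q + 8)
(p₁, q₁) = (-4, 2) − 0.1·(-12, 24) = (-2.8, -0.4)
(p₂, q₂) = (-2.8, -0.4) − 0.1·(-12, 1.2) = (-1.6, -0.52)
E(-1.6, -0.52) = 10.184

10.184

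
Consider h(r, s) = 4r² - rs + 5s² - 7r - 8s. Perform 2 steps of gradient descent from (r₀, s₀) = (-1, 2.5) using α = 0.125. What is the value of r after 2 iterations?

∇h = (8r - s - 7, -r + 10s - 8)
Step 1: at (-1, 2.5), ∇h = (-17.5, 18) → (-1, 2.5) − 0.125·(-17.5, 18) = (1.1875, 0.25)
Step 2: at (1.1875, 0.25), ∇h = (2.25, -6.6875) → (1.1875, 0.25) − 0.125·(2.25, -6.6875) = (0.90625, 1.0859375)
r = 0.90625

0.90625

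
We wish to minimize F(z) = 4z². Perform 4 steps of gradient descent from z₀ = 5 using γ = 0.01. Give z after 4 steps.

3.5819648

F′(z) = 8z
z₁ = 5 − 0.01·40 = 4.6
z₂ = 4.6 − 0.01·36.8 = 4.232
z₃ = 4.232 − 0.01·33.856 = 3.89344
z₄ = 3.89344 − 0.01·31.14752 = 3.5819648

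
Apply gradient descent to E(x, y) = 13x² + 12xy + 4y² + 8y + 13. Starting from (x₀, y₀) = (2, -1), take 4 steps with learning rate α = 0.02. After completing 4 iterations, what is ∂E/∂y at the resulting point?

3.06726912

∇E = (26x + 12y, 12x + 8y + 8)
Step 1: at (2, -1), ∇E = (40, 24) → (2, -1) − 0.02·(40, 24) = (1.2, -1.48)
Step 2: at (1.2, -1.48), ∇E = (13.44, 10.56) → (1.2, -1.48) − 0.02·(13.44, 10.56) = (0.9312, -1.6912)
Step 3: at (0.9312, -1.6912), ∇E = (3.9168, 5.6448) → (0.9312, -1.6912) − 0.02·(3.9168, 5.6448) = (0.852864, -1.804096)
Step 4: at (0.852864, -1.804096), ∇E = (0.525312, 3.8016) → (0.852864, -1.804096) − 0.02·(0.525312, 3.8016) = (0.84235776, -1.880128)
∂E/∂y at (0.84235776, -1.880128) = 3.06726912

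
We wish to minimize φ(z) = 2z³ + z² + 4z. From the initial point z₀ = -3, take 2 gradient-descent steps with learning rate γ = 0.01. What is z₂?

φ′(z) = 6z² + 2z + 4
Step 1: φ′(-3) = 52; z₁ = -3 − 0.01·52 = -3.52
Step 2: φ′(-3.52) = 71.3024; z₂ = -3.52 − 0.01·71.3024 = -4.233024

-4.233024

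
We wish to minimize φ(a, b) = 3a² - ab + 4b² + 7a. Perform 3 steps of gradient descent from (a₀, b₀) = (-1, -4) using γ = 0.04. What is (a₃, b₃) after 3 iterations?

∇φ = (6a - b + 7, -a + 8b)
(a₁, b₁) = (-1, -4) − 0.04·(5, -31) = (-1.2, -2.76)
(a₂, b₂) = (-1.2, -2.76) − 0.04·(2.56, -20.88) = (-1.3024, -1.9248)
(a₃, b₃) = (-1.3024, -1.9248) − 0.04·(1.1104, -14.096) = (-1.346816, -1.36096)

(-1.346816, -1.36096)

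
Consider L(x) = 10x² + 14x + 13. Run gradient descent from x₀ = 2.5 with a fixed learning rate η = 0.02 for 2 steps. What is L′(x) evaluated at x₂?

23.04

L′(x) = 20x + 14
x₁ = 2.5 − 0.02·64 = 1.22
x₂ = 1.22 − 0.02·38.4 = 0.452
L′(x) at (0.452) = 23.04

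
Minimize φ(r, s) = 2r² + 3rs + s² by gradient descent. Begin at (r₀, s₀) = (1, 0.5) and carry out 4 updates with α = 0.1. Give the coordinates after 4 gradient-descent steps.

∇φ = (4r + 3s, 3r + 2s)
Step 1: at (1, 0.5), ∇φ = (5.5, 4) → (1, 0.5) − 0.1·(5.5, 4) = (0.45, 0.1)
Step 2: at (0.45, 0.1), ∇φ = (2.1, 1.55) → (0.45, 0.1) − 0.1·(2.1, 1.55) = (0.24, -0.055)
Step 3: at (0.24, -0.055), ∇φ = (0.795, 0.61) → (0.24, -0.055) − 0.1·(0.795, 0.61) = (0.1605, -0.116)
Step 4: at (0.1605, -0.116), ∇φ = (0.294, 0.2495) → (0.1605, -0.116) − 0.1·(0.294, 0.2495) = (0.1311, -0.14095)

(0.1311, -0.14095)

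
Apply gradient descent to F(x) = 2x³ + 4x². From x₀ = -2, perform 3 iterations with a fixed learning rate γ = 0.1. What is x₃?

-17.6786176

F′(x) = 6x² + 8x
x₁ = -2 − 0.1·8 = -2.8
x₂ = -2.8 − 0.1·24.64 = -5.264
x₃ = -5.264 − 0.1·124.146176 = -17.6786176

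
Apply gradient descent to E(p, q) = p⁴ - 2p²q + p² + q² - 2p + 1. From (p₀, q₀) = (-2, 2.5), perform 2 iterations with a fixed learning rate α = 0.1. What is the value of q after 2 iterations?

2.248

∇E = (4p³ - 4pq + 2p - 2, -2p² + 2q)
(p₁, q₁) = (-2, 2.5) − 0.1·(-18, -3) = (-0.2, 2.8)
(p₂, q₂) = (-0.2, 2.8) − 0.1·(-0.192, 5.52) = (-0.1808, 2.248)
q = 2.248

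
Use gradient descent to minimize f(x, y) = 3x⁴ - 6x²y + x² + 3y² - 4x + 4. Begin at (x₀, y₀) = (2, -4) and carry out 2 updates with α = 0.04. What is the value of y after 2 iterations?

∇f = (12x³ - 12xy + 2x - 4, -6x² + 6y)
Step 1: at (2, -4), ∇f = (192, -48) → (2, -4) − 0.04·(192, -48) = (-5.68, -2.08)
Step 2: at (-5.68, -2.08), ∇f = (-2356.137984, -206.0544) → (-5.68, -2.08) − 0.04·(-2356.137984, -206.0544) = (88.56551936, 6.162176)
y = 6.162176

6.162176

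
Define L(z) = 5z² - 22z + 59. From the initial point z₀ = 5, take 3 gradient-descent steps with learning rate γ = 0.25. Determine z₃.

-7.25

L′(z) = 10z - 22
Step 1: L′(5) = 28; z₁ = 5 − 0.25·28 = -2
Step 2: L′(-2) = -42; z₂ = -2 − 0.25·(-42) = 8.5
Step 3: L′(8.5) = 63; z₃ = 8.5 − 0.25·63 = -7.25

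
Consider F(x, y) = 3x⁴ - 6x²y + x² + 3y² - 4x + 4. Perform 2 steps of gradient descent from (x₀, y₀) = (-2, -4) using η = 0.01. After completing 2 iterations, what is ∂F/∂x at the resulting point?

-2.331008

∇F = (12x³ - 12xy + 2x - 4, -6x² + 6y)
(x₁, y₁) = (-2, -4) − 0.01·(-200, -48) = (0, -3.52)
(x₂, y₂) = (0, -3.52) − 0.01·(-4, -21.12) = (0.04, -3.3088)
∂F/∂x at (0.04, -3.3088) = -2.331008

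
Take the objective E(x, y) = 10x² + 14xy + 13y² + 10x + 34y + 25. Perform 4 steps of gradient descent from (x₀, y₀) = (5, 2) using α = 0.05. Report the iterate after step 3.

∇E = (20x + 14y + 10, 14x + 26y + 34)
(x₁, y₁) = (5, 2) − 0.05·(138, 156) = (-1.9, -5.8)
(x₂, y₂) = (-1.9, -5.8) − 0.05·(-109.2, -143.4) = (3.56, 1.37)
(x₃, y₃) = (3.56, 1.37) − 0.05·(100.38, 119.46) = (-1.459, -4.603)

(-1.459, -4.603)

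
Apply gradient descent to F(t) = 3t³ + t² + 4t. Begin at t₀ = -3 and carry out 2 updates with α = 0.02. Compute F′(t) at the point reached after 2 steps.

600.436426614336

F′(t) = 9t² + 2t + 4
t₁ = -3 − 0.02·79 = -4.58
t₂ = -4.58 − 0.02·183.6276 = -8.252552
F′(t) at (-8.252552) = 600.436426614336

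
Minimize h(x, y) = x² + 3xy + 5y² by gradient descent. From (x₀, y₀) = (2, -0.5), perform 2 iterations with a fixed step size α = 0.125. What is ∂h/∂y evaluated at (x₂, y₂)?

-0.265625

∇h = (2x + 3y, 3x + 10y)
(x₁, y₁) = (2, -0.5) − 0.125·(2.5, 1) = (1.6875, -0.625)
(x₂, y₂) = (1.6875, -0.625) − 0.125·(1.5, -1.1875) = (1.5, -0.4765625)
∂h/∂y at (1.5, -0.4765625) = -0.265625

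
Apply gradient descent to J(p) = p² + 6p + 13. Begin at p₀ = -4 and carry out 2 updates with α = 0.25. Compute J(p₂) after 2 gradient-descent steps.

4.0625

J′(p) = 2p + 6
Step 1: J′(-4) = -2; p₁ = -4 − 0.25·(-2) = -3.5
Step 2: J′(-3.5) = -1; p₂ = -3.5 − 0.25·(-1) = -3.25
J(-3.25) = 4.0625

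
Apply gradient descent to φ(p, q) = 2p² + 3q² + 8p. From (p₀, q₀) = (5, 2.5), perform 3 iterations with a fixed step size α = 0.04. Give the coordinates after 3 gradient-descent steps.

(2.148928, 1.09744)

∇φ = (4p + 8, 6q)
(p₁, q₁) = (5, 2.5) − 0.04·(28, 15) = (3.88, 1.9)
(p₂, q₂) = (3.88, 1.9) − 0.04·(23.52, 11.4) = (2.9392, 1.444)
(p₃, q₃) = (2.9392, 1.444) − 0.04·(19.7568, 8.664) = (2.148928, 1.09744)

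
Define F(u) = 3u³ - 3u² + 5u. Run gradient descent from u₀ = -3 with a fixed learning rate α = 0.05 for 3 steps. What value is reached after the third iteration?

-816.4303008

F′(u) = 9u² - 6u + 5
u₁ = -3 − 0.05·104 = -8.2
u₂ = -8.2 − 0.05·659.36 = -41.168
u₃ = -41.168 − 0.05·15505.246016 = -816.4303008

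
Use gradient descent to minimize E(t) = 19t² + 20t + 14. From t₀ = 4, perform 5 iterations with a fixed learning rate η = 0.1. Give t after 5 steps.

E′(t) = 38t + 20
t₁ = 4 − 0.1·172 = -13.2
t₂ = -13.2 − 0.1·(-481.6) = 34.96
t₃ = 34.96 − 0.1·1348.48 = -99.888
t₄ = -99.888 − 0.1·(-3775.744) = 277.6864
t₅ = 277.6864 − 0.1·10572.0832 = -779.52192

-779.52192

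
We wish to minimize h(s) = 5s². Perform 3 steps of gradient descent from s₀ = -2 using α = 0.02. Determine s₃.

h′(s) = 10s
Step 1: h′(-2) = -20; s₁ = -2 − 0.02·(-20) = -1.6
Step 2: h′(-1.6) = -16; s₂ = -1.6 − 0.02·(-16) = -1.28
Step 3: h′(-1.28) = -12.8; s₃ = -1.28 − 0.02·(-12.8) = -1.024

-1.024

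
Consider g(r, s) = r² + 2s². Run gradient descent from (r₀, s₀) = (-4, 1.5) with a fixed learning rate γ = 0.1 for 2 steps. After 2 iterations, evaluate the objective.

7.1368

∇g = (2r, 4s)
Step 1: at (-4, 1.5), ∇g = (-8, 6) → (-4, 1.5) − 0.1·(-8, 6) = (-3.2, 0.9)
Step 2: at (-3.2, 0.9), ∇g = (-6.4, 3.6) → (-3.2, 0.9) − 0.1·(-6.4, 3.6) = (-2.56, 0.54)
g(-2.56, 0.54) = 7.1368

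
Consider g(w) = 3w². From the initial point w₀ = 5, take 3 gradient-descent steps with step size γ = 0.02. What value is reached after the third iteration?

3.40736

g′(w) = 6w
Step 1: g′(5) = 30; w₁ = 5 − 0.02·30 = 4.4
Step 2: g′(4.4) = 26.4; w₂ = 4.4 − 0.02·26.4 = 3.872
Step 3: g′(3.872) = 23.232; w₃ = 3.872 − 0.02·23.232 = 3.40736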